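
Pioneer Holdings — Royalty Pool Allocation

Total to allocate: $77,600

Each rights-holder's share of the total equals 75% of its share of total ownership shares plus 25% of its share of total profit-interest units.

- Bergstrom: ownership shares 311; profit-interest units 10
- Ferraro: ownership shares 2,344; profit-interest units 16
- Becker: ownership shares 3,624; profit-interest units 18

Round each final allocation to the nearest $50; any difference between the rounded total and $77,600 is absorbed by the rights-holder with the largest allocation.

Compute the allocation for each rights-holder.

Totals — ownership shares 6,279, profit-interest units 44.
Blended shares (75% ownership shares + 25% profit-interest units): Bergstrom 0.0940; Ferraro 0.3709; Becker 0.5351.
Raw shares: Bergstrom 7,291.75; Ferraro 28,781.06; Becker 41,527.19.
Rounded to nearest $50: Bergstrom $7,300; Ferraro $28,800; Becker $41,550. Sum = $77,650.
Difference $77,600 − $77,650 = −$50 applied to largest allocation (Becker): Becker becomes $41,500.

Bergstrom: $7,300 | Ferraro: $28,800 | Becker: $41,500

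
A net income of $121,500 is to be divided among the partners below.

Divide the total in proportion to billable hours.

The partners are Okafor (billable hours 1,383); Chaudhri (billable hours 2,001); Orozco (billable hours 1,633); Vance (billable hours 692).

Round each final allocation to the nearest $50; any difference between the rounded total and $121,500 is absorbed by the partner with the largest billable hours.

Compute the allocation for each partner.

Total billable hours = 5,709.
Unrounded shares: Okafor 1,383/5,709 × $121,500 = 29,433.26; Chaudhri 2,001/5,709 × $121,500 = 42,585.65; Orozco 1,633/5,709 × $121,500 = 34,753.81; Vance 692/5,709 × $121,500 = 14,727.27.
At nearest $50: Okafor $29,450; Chaudhri $42,600; Orozco $34,750; Vance $14,750. Sum = $121,550.
Difference $121,500 − $121,550 = −$50 applied to largest billable hours (Chaudhri): Chaudhri becomes $42,550.

Okafor: $29,450; Chaudhri: $42,550; Orozco: $34,750; Vance: $14,750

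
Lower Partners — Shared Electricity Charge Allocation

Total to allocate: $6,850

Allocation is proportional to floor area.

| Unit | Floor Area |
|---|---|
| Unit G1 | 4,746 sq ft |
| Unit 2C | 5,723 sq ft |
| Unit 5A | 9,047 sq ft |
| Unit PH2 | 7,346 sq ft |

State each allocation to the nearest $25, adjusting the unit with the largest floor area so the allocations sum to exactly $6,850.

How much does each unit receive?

Total floor area = 4,746 + 5,723 + 9,047 + 7,346 = 26,862.
Pro-rata amounts: Unit G1 1,210.26; Unit 2C 1,459.41; Unit 5A 2,307.05; Unit PH2 1,873.28.
After rounding ($25): Unit G1 $1,200; Unit 2C $1,450; Unit 5A $2,300; Unit PH2 $1,875. Sum = $6,825.
Difference $6,850 − $6,825 = +$25 applied to largest floor area (Unit 5A): Unit 5A becomes $2,325.

Unit G1: $1,200 | Unit 2C: $1,450 | Unit 5A: $2,325 | Unit PH2: $1,875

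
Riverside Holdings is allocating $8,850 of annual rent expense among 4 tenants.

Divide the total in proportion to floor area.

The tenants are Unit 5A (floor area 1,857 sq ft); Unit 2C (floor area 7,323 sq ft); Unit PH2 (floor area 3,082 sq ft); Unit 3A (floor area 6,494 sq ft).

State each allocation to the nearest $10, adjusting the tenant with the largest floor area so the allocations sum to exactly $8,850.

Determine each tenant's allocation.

Combined floor area = 1,857 + 7,323 + 3,082 + 6,494 = 18,756.
Pro-rata amounts: Unit 5A 876.22; Unit 2C 3,455.35; Unit PH2 1,454.24; Unit 3A 3,064.19.
Rounded to nearest $10: Unit 5A $880; Unit 2C $3,460; Unit PH2 $1,450; Unit 3A $3,060. Sum = $8,850.
Sum already equals the total — no adjustment.

Unit 5A: $880 · Unit 2C: $3,460 · Unit PH2: $1,450 · Unit 3A: $3,060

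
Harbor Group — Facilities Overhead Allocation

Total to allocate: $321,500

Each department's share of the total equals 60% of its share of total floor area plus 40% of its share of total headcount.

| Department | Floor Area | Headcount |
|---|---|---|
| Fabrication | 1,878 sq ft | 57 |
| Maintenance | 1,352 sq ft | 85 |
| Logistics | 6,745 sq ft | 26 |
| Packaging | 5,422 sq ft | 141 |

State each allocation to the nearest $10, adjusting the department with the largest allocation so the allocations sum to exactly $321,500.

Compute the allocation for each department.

Fabrication: $47,250 | Maintenance: $52,310 | Logistics: $95,320 | Packaging: $126,620

Floor area total 15,397; headcount total 309.
Combined weights (60% floor area + 40% headcount): Fabrication 0.1470; Maintenance 0.1627; Logistics 0.2965; Packaging 0.3938.
Proportional shares: Fabrication 47,250.69; Maintenance 52,313.82; Logistics 95,324.87; Packaging 126,610.62.
At nearest $10: Fabrication $47,250; Maintenance $52,310; Logistics $95,320; Packaging $126,610. Sum = $321,490.
Difference $321,500 − $321,490 = +$10 applied to largest allocation (Packaging): Packaging becomes $126,620.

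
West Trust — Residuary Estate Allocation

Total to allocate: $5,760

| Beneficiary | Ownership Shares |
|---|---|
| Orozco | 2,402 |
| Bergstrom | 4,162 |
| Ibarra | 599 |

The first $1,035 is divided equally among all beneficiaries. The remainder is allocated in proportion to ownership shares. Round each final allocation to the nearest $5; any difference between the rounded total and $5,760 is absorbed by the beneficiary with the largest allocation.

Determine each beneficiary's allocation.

Equal tier: $1,035 ÷ 3 = $345 apiece.
Remainder $4,725 by ownership shares (total 7,163): Orozco 1,584.45 → $1,585; Bergstrom 2,745.42 → $2,745; Ibarra 395.12 → $395.
Totals: Orozco $345 + $1,585 = $1,930; Bergstrom $345 + $2,745 = $3,090; Ibarra $345 + $395 = $740.

Orozco: $1,930 | Bergstrom: $3,090 | Ibarra: $740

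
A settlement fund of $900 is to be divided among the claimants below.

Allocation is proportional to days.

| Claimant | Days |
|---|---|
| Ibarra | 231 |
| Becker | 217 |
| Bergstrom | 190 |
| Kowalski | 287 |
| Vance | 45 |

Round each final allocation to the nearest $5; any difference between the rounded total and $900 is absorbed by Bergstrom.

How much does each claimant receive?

Combined days = 970.
Proportional shares: Ibarra 231/970 × $900 = 214.33; Becker 217/970 × $900 = 201.34; Bergstrom 190/970 × $900 = 176.29; Kowalski 287/970 × $900 = 266.29; Vance 45/970 × $900 = 41.75.
Rounded to nearest $5: Ibarra $215; Becker $200; Bergstrom $175; Kowalski $265; Vance $40. Sum = $895.
Difference $900 − $895 = +$5 applied to Bergstrom: Bergstrom becomes $180.

Ibarra: $215; Becker: $200; Bergstrom: $180; Kowalski: $265; Vance: $40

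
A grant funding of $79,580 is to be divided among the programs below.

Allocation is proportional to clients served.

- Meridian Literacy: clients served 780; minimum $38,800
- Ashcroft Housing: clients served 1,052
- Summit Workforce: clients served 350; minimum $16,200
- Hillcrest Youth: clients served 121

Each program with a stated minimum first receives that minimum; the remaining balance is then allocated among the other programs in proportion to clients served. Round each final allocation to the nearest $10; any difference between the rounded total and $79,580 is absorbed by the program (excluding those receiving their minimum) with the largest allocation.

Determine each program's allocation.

Minimums first: Meridian Literacy $38,800; Summit Workforce $16,200. Balance $24,580.
Balance split over remaining clients served 1,173: Ashcroft Housing 22,044.47 → $22,040; Hillcrest Youth 2,535.53 → $2,540.

Meridian Literacy: $38,800; Ashcroft Housing: $22,040; Summit Workforce: $16,200; Hillcrest Youth: $2,540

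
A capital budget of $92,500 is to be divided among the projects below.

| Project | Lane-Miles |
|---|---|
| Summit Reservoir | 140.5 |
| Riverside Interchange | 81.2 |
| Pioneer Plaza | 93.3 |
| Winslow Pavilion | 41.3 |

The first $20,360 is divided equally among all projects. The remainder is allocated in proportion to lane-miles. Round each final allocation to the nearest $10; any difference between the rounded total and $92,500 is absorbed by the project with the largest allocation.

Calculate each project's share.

Equal tier: $20,360 ÷ 4 = $5,090 apiece.
Remainder $72,140 by lane-miles (total 356.3): Summit Reservoir 28,447.01 → $28,450; Riverside Interchange 16,440.55 → $16,440; Pioneer Plaza 18,890.44 → $18,890; Winslow Pavilion 8,362.00 → $8,360.
Totals: Summit Reservoir $5,090 + $28,450 = $33,540; Riverside Interchange $5,090 + $16,440 = $21,530; Pioneer Plaza $5,090 + $18,890 = $23,980; Winslow Pavilion $5,090 + $8,360 = $13,450.

Summit Reservoir: $33,540 | Riverside Interchange: $21,530 | Pioneer Plaza: $23,980 | Winslow Pavilion: $13,450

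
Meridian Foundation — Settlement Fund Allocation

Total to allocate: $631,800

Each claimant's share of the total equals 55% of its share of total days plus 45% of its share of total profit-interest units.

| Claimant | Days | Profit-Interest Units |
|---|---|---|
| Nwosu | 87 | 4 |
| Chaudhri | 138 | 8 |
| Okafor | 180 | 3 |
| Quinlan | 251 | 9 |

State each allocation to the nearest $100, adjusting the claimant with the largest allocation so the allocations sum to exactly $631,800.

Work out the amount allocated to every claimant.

Totals — days 656, profit-interest units 24.
Combined weights (55% days + 45% profit-interest units): Nwosu 0.1479; Chaudhri 0.2657; Okafor 0.2072; Quinlan 0.3792.
Unrounded shares: Nwosu 93,469.80; Chaudhri 167,870.03; Okafor 130,886.62; Quinlan 239,573.55.
Rounded to nearest $100: Nwosu $93,500; Chaudhri $167,900; Okafor $130,900; Quinlan $239,600. Sum = $631,900.
Difference $631,800 − $631,900 = −$100 applied to largest allocation (Quinlan): Quinlan becomes $239,500.

Nwosu: $93,500 | Chaudhri: $167,900 | Okafor: $130,900 | Quinlan: $239,500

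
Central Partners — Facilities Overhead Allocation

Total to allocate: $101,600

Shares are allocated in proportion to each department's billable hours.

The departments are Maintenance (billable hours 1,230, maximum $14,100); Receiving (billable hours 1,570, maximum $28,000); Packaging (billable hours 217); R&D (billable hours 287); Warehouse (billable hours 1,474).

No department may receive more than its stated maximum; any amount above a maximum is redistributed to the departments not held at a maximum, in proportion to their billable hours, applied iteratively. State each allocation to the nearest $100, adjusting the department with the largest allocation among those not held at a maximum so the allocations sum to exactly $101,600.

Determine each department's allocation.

Sum of billable hours: 4,778.
Proportional shares (ignoring caps): Maintenance 26,154.88; Receiving 33,384.68; Packaging 4,614.32; R&D 6,102.80; Warehouse 31,343.32.
Held at cap: Maintenance ($14,100), Receiving ($28,000); residual $59,500 reallocated over remaining billable hours 1,978.
Remaining shares: Packaging 6,527.55 → $6,500; R&D 8,633.22 → $8,600; Warehouse 44,339.23 → $44,300.
Rounding difference +$100 applied to Warehouse → $44,400.

Maintenance: $14,100 | Receiving: $28,000 | Packaging: $6,500 | R&D: $8,600 | Warehouse: $44,400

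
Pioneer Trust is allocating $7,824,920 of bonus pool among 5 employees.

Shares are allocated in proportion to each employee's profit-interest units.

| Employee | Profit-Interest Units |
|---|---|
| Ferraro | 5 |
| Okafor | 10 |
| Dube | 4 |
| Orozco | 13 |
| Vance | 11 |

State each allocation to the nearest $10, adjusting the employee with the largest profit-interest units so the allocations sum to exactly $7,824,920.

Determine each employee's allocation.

Ferraro: $909,870; Okafor: $1,819,750; Dube: $727,900; Orozco: $2,365,680; Vance: $2,001,720

Sum of profit-interest units: 43.
Proportional shares: Ferraro 5/43 × $7,824,920 = 909,874.42; Okafor 10/43 × $7,824,920 = 1,819,748.84; Dube 4/43 × $7,824,920 = 727,899.53; Orozco 13/43 × $7,824,920 = 2,365,673.49; Vance 11/43 × $7,824,920 = 2,001,723.72.
Rounded to nearest $10: Ferraro $909,870; Okafor $1,819,750; Dube $727,900; Orozco $2,365,670; Vance $2,001,720. Sum = $7,824,910.
Difference $7,824,920 − $7,824,910 = +$10 applied to largest profit-interest units (Orozco): Orozco becomes $2,365,680.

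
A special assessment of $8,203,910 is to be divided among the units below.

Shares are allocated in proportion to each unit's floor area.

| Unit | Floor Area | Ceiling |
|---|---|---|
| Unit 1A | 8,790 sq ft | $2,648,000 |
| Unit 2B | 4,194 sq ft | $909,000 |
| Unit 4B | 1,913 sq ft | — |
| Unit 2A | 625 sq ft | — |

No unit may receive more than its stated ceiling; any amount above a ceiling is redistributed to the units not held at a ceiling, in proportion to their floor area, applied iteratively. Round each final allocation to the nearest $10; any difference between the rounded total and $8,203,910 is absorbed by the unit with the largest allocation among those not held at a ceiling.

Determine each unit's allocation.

Total floor area = 15,522.
Unconstrained shares: Unit 1A 4,645,816.83; Unit 2B 2,216,673.02; Unit 4B 1,011,086.19; Unit 2A 330,333.96.
Capped: Unit 1A ($2,648,000), Unit 2B ($909,000); residual $4,646,910 reallocated over remaining floor area 2,538.
Shares after redistribution: Unit 4B 3,502,576.37 → $3,502,580; Unit 2A 1,144,333.63 → $1,144,330.

Unit 1A: $2,648,000 · Unit 2B: $909,000 · Unit 4B: $3,502,580 · Unit 2A: $1,144,330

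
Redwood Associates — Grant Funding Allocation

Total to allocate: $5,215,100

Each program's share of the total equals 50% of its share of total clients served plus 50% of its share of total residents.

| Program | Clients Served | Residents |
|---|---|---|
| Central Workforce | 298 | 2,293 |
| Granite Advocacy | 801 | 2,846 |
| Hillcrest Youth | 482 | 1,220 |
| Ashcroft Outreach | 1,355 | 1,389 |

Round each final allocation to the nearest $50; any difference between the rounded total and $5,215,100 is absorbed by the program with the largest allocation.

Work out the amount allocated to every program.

Central Workforce: $1,036,350 · Granite Advocacy: $1,669,200 · Hillcrest Youth: $838,650 · Ashcroft Outreach: $1,670,900

Clients served total 2,936; residents total 7,748.
Combined weights (50% clients served + 50% residents): Central Workforce 0.1987; Granite Advocacy 0.3201; Hillcrest Youth 0.1608; Ashcroft Outreach 0.3204.
Proportional shares: Central Workforce 1,036,360.26; Granite Advocacy 1,669,199.04; Hillcrest Youth 838,663.51; Ashcroft Outreach 1,670,877.18.
At nearest $50: Central Workforce $1,036,350; Granite Advocacy $1,669,200; Hillcrest Youth $838,650; Ashcroft Outreach $1,670,900. Sum = $5,215,100.
Rounded total matches; no reconciliation needed.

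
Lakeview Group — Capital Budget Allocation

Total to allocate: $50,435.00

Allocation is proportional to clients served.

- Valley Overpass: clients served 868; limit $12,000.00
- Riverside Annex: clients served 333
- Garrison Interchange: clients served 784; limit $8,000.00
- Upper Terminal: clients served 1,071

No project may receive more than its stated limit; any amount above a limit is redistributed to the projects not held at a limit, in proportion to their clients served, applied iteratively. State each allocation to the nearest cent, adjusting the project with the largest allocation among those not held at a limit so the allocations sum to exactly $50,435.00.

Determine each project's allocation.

Valley Overpass: $12,000.00; Riverside Annex: $7,218.56; Garrison Interchange: $8,000.00; Upper Terminal: $23,216.44

Combined clients served = 3,056.
Proportional shares (ignoring caps): Valley Overpass 14,325.1243; Riverside Annex 5,495.6986; Garrison Interchange 12,938.8220; Upper Terminal 17,675.35504.
Capped: Valley Overpass ($12,000.00), Garrison Interchange ($8,000.00); residual $30,435.00 reallocated over remaining clients served 1,404.
Shares after redistribution: Riverside Annex 7,218.5577 → $7,218.56; Upper Terminal 23,216.4423 → $23,216.44.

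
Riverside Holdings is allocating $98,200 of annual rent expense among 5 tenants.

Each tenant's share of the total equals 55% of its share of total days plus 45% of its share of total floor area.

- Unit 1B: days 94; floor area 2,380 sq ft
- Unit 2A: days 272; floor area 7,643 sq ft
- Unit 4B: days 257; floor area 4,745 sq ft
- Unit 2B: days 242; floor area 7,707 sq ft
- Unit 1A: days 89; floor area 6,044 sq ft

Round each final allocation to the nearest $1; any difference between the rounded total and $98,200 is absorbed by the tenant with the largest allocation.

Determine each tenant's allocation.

Totals — days 954, floor area 28,519.
Combined weights (55% days + 45% floor area): Unit 1B 0.0917; Unit 2A 0.2774; Unit 4B 0.2230; Unit 2B 0.2611; Unit 1A 0.1467.
Raw shares: Unit 1B 9,009.53; Unit 2A 27,241.86; Unit 4B 21,902.21; Unit 2B 25,642.59; Unit 1A 14,403.81.
After rounding ($1): Unit 1B $9,010; Unit 2A $27,242; Unit 4B $21,902; Unit 2B $25,643; Unit 1A $14,404. Sum = $98,201.
Difference $98,200 − $98,201 = −$1 applied to largest allocation (Unit 2A): Unit 2A becomes $27,241.

Unit 1B: $9,010 | Unit 2A: $27,241 | Unit 4B: $21,902 | Unit 2B: $25,643 | Unit 1A: $14,404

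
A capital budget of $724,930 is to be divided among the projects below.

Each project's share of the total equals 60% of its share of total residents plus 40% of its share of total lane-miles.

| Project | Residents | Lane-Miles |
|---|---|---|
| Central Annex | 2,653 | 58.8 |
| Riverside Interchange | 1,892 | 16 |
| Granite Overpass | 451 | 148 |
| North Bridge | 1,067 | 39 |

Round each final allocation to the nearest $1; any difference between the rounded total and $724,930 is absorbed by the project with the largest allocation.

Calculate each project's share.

Residents total 6,063; lane-miles total 261.8.
Composite weights (60% residents + 40% lane-miles): Central Annex 0.3524; Riverside Interchange 0.2117; Granite Overpass 0.2708; North Bridge 0.1652.
Raw shares: Central Annex 255,452.91; Riverside Interchange 153,453.32; Granite Overpass 196,280.73; North Bridge 119,743.04.
At nearest $1: Central Annex $255,453; Riverside Interchange $153,453; Granite Overpass $196,281; North Bridge $119,743. Sum = $724,930.
Sum already equals the total — no adjustment.

Central Annex: $255,453; Riverside Interchange: $153,453; Granite Overpass: $196,281; North Bridge: $119,743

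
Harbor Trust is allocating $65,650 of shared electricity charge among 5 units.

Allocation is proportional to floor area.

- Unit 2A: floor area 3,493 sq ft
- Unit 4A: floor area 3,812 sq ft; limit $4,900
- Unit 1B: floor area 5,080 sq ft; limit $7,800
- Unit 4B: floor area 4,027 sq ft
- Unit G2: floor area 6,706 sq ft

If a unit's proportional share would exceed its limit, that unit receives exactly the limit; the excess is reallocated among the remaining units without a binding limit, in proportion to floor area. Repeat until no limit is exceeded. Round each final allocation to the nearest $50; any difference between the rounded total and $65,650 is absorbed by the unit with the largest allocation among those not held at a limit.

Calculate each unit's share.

Unit 2A: $13,000 | Unit 4A: $4,900 | Unit 1B: $7,800 | Unit 4B: $15,000 | Unit G2: $24,950

Floor area total: 23,118.
Pro-rata shares before constraints: Unit 2A 9,919.35; Unit 4A 10,825.24; Unit 1B 14,426.07; Unit 4B 11,435.79; Unit G2 19,043.55.
Held at cap: Unit 4A ($4,900), Unit 1B ($7,800); remaining pool $52,950 reallocated over remaining floor area 14,226.
Remaining shares: Unit 2A 13,001.15 → $13,000; Unit 4B 14,988.73 → $15,000; Unit G2 24,960.12 → $24,950.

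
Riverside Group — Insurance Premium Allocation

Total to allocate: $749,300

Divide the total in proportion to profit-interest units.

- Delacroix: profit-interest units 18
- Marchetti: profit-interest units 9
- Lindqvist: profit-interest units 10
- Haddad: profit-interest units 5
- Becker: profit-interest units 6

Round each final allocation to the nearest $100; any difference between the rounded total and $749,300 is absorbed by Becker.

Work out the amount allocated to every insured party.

Delacroix: $281,000; Marchetti: $140,500; Lindqvist: $156,100; Haddad: $78,100; Becker: $93,600

Sum of profit-interest units: 48.
Proportional shares: Delacroix 18/48 × $749,300 = 280,987.50; Marchetti 9/48 × $749,300 = 140,493.75; Lindqvist 10/48 × $749,300 = 156,104.17; Haddad 5/48 × $749,300 = 78,052.08; Becker 6/48 × $749,300 = 93,662.50.
After rounding ($100): Delacroix $281,000; Marchetti $140,500; Lindqvist $156,100; Haddad $78,100; Becker $93,700. Sum = $749,400.
Difference $749,300 − $749,400 = −$100 applied to Becker: Becker becomes $93,600.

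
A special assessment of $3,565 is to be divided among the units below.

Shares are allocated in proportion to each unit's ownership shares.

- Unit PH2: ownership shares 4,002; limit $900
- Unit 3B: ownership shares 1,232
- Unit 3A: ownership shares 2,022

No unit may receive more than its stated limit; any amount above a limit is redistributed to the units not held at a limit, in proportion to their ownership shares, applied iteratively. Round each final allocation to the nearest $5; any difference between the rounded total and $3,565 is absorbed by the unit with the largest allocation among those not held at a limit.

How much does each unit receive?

Unit PH2: $900; Unit 3B: $1,010; Unit 3A: $1,655

Combined ownership shares = 7,256.
Unconstrained shares: Unit PH2 1,966.25; Unit 3B 605.30; Unit 3A 993.44.
Capped: Unit PH2 ($900); balance $2,665 reallocated over remaining ownership shares 3,254.
Remaining shares: Unit 3B 1,009.00 → $1,010; Unit 3A 1,656.00 → $1,655.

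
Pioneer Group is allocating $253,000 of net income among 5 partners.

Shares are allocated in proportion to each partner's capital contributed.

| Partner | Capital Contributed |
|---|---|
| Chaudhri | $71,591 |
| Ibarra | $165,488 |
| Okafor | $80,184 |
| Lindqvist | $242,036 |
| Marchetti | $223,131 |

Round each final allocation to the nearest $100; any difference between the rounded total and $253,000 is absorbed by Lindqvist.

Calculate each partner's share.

Total capital contributed = 782,430.
Proportional shares: Chaudhri 71,591/782,430 × $253,000 = 23,149.07; Ibarra 165,488/782,430 × $253,000 = 53,510.81; Okafor 80,184/782,430 × $253,000 = 25,927.63; Lindqvist 242,036/782,430 × $253,000 = 78,262.73; Marchetti 223,131/782,430 × $253,000 = 72,149.77.
Rounded to nearest $100: Chaudhri $23,100; Ibarra $53,500; Okafor $25,900; Lindqvist $78,300; Marchetti $72,100. Sum = $252,900.
Difference $253,000 − $252,900 = +$100 applied to Lindqvist: Lindqvist becomes $78,400.

Chaudhri: $23,100; Ibarra: $53,500; Okafor: $25,900; Lindqvist: $78,400; Marchetti: $72,100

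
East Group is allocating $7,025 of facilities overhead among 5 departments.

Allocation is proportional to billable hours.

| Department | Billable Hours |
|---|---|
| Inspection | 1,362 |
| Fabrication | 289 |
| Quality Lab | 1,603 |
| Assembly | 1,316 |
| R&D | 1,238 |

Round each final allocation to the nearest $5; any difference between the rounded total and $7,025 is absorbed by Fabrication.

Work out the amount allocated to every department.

Inspection: $1,645 · Fabrication: $355 · Quality Lab: $1,940 · Assembly: $1,590 · R&D: $1,495

Combined billable hours = 5,808.
Raw shares: Inspection 1,362/5,808 × $7,025 = 1,647.39; Fabrication 289/5,808 × $7,025 = 349.56; Quality Lab 1,603/5,808 × $7,025 = 1,938.89; Assembly 1,316/5,808 × $7,025 = 1,591.75; R&D 1,238/5,808 × $7,025 = 1,497.41.
Rounded to nearest $5: Inspection $1,645; Fabrication $350; Quality Lab $1,940; Assembly $1,590; R&D $1,495. Sum = $7,020.
Difference $7,025 − $7,020 = +$5 applied to Fabrication: Fabrication becomes $355.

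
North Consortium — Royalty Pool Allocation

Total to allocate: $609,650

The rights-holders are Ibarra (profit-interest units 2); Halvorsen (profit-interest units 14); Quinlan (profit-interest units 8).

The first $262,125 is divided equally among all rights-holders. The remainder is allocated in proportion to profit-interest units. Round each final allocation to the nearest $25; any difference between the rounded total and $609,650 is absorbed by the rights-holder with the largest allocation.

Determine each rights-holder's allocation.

Ibarra: $116,325 | Halvorsen: $290,100 | Quinlan: $203,225

Equal tier: $262,125 ÷ 3 = $87,375 apiece.
Remainder $347,525 by profit-interest units (total 24): Ibarra 28,960.42 → $28,950; Halvorsen 202,722.92 → $202,725; Quinlan 115,841.67 → $115,850.
Totals: Ibarra $87,375 + $28,950 = $116,325; Halvorsen $87,375 + $202,725 = $290,100; Quinlan $87,375 + $115,850 = $203,225.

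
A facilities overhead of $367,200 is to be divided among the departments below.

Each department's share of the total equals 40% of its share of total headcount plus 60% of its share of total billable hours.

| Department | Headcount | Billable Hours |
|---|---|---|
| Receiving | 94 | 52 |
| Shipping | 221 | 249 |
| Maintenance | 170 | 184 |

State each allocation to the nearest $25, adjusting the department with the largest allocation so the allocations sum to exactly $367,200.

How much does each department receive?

Receiving: $52,100; Shipping: $180,025; Maintenance: $135,075

Headcount total 485; billable hours total 485.
Composite weights (40% headcount + 60% billable hours): Receiving 0.1419; Shipping 0.4903; Maintenance 0.3678.
Raw shares: Receiving 52,089.40; Shipping 180,041.57; Maintenance 135,069.03.
After rounding ($25): Receiving $52,100; Shipping $180,050; Maintenance $135,075. Sum = $367,225.
Difference $367,200 − $367,225 = −$25 applied to largest allocation (Shipping): Shipping becomes $180,025.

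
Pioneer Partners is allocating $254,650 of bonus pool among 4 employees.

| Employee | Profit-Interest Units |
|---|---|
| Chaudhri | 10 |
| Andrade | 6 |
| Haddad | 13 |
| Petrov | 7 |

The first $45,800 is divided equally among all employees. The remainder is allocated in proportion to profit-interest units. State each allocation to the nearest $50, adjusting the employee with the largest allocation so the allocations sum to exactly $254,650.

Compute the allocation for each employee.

$45,800 shared equally gives $11,450 per employee.
Remainder $208,850 by profit-interest units (total 36): Chaudhri 58,013.89 → $58,000; Andrade 34,808.33 → $34,800; Haddad 75,418.06 → $75,400; Petrov 40,609.72 → $40,600.
Rounding difference +$50 on remainder applied to Haddad.
Totals: Chaudhri $11,450 + $58,000 = $69,450; Andrade $11,450 + $34,800 = $46,250; Haddad $11,450 + $75,450 = $86,900; Petrov $11,450 + $40,600 = $52,050.

Chaudhri: $69,450 | Andrade: $46,250 | Haddad: $86,900 | Petrov: $52,050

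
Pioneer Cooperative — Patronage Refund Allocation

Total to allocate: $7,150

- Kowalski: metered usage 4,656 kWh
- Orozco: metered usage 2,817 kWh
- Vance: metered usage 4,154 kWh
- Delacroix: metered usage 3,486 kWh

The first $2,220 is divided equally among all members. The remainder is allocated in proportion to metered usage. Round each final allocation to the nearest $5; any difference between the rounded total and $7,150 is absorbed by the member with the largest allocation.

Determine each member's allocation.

Equal tier: $2,220 ÷ 4 = $555 apiece.
Remainder $4,930 by metered usage (total 15,113): Kowalski 1,518.83 → $1,520; Orozco 918.93 → $920; Vance 1,355.07 → $1,355; Delacroix 1,137.17 → $1,135.
Totals: Kowalski $555 + $1,520 = $2,075; Orozco $555 + $920 = $1,475; Vance $555 + $1,355 = $1,910; Delacroix $555 + $1,135 = $1,690.

Kowalski: $2,075 · Orozco: $1,475 · Vance: $1,910 · Delacroix: $1,690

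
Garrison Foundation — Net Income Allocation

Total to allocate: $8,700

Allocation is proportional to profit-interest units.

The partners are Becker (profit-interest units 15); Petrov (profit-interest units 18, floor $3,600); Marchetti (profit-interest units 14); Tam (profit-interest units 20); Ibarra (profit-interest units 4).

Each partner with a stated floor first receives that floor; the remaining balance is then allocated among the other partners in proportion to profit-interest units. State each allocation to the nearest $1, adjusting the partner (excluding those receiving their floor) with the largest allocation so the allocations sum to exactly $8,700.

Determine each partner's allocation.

Becker: $1,443 · Petrov: $3,600 · Marchetti: $1,347 · Tam: $1,925 · Ibarra: $385

Fund the minimums — Petrov $3,600. Residual $5,100.
Residual split over remaining profit-interest units 53: Becker 1,443.40 → $1,443; Marchetti 1,347.17 → $1,347; Tam 1,924.53 → $1,925; Ibarra 384.91 → $385.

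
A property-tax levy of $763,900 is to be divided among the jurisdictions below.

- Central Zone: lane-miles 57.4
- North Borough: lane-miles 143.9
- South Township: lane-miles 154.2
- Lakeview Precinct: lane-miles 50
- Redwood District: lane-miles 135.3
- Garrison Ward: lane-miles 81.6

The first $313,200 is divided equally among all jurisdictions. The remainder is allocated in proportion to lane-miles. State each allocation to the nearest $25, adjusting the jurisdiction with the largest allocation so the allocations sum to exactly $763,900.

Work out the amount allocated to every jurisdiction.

Central Zone: $93,775; North Borough: $156,400; South Township: $163,850; Lakeview Precinct: $88,400; Redwood District: $150,175; Garrison Ward: $111,300

$313,200 shared equally gives $52,200 per jurisdiction.
Remainder $450,700 by lane-miles (total 622.4): Central Zone 41,565.20 → $41,575; North Borough 104,202.65 → $104,200; South Township 111,661.21 → $111,650; Lakeview Precinct 36,206.62 → $36,200; Redwood District 97,975.11 → $97,975; Garrison Ward 59,089.20 → $59,100.
Totals: Central Zone $52,200 + $41,575 = $93,775; North Borough $52,200 + $104,200 = $156,400; South Township $52,200 + $111,650 = $163,850; Lakeview Precinct $52,200 + $36,200 = $88,400; Redwood District $52,200 + $97,975 = $150,175; Garrison Ward $52,200 + $59,100 = $111,300.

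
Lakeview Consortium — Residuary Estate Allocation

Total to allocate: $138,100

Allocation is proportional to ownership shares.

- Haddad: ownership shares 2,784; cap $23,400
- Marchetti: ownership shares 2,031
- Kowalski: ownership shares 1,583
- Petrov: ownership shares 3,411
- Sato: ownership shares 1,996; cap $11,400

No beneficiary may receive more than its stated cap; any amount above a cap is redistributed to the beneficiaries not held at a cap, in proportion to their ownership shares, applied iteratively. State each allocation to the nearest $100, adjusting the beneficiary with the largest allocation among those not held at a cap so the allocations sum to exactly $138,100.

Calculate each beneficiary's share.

Ownership shares total: 11,805.
Unconstrained shares: Haddad 32,568.44; Marchetti 23,759.52; Kowalski 18,518.62; Petrov 39,903.35; Sato 23,350.07.
Cap binds for Haddad ($23,400), Sato ($11,400); balance $103,300 reallocated over remaining ownership shares 7,025.
Shares after redistribution: Marchetti 29,865.10 → $29,900; Kowalski 23,277.42 → $23,300; Petrov 50,157.48 → $50,200.
Rounding difference −$100 applied to Petrov → $50,100.

Haddad: $23,400; Marchetti: $29,900; Kowalski: $23,300; Petrov: $50,100; Sato: $11,400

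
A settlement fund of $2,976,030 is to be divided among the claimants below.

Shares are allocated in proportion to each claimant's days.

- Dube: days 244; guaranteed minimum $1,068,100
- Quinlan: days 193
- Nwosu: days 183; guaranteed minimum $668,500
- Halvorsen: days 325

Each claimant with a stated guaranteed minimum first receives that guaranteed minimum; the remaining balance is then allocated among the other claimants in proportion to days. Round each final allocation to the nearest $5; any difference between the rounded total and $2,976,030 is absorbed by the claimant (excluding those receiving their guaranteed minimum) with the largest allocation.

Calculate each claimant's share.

Dube: $1,068,100 | Quinlan: $461,795 | Nwosu: $668,500 | Halvorsen: $777,635

Guaranteed amounts: Dube $1,068,100; Nwosu $668,500. Balance $1,239,430.
Balance split over remaining days 518: Quinlan 461,795.35 → $461,795; Halvorsen 777,634.65 → $777,635.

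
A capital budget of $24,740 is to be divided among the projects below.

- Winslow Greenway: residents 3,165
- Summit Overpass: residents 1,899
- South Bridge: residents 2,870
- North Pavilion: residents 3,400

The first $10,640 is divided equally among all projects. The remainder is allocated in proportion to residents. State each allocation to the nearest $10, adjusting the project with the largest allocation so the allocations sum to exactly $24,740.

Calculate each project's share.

Winslow Greenway: $6,600; Summit Overpass: $5,020; South Bridge: $6,230; North Pavilion: $6,890

First tranche $10,640 split equally: $2,660 each.
Remainder $14,100 by residents (total 11,334): Winslow Greenway 3,937.40 → $3,940; Summit Overpass 2,362.44 → $2,360; South Bridge 3,570.41 → $3,570; North Pavilion 4,229.75 → $4,230.
Totals: Winslow Greenway $2,660 + $3,940 = $6,600; Summit Overpass $2,660 + $2,360 = $5,020; South Bridge $2,660 + $3,570 = $6,230; North Pavilion $2,660 + $4,230 = $6,890.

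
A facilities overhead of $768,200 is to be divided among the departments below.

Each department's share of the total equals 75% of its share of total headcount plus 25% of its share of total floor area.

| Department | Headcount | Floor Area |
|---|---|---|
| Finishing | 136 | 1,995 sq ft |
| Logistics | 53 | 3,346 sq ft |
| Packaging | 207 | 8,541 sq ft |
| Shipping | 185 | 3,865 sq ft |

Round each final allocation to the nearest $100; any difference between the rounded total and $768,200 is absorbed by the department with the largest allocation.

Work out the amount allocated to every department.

Finishing: $156,500; Logistics: $88,800; Packaging: $297,600; Shipping: $225,300

Totals — headcount 581, floor area 17,747.
Blended shares (75% headcount + 25% floor area): Finishing 0.2037; Logistics 0.1156; Packaging 0.3875; Shipping 0.2933.
Pro-rata amounts: Finishing 156,453.70; Logistics 88,766.47; Packaging 297,698.87; Shipping 225,280.96.
After rounding ($100): Finishing $156,500; Logistics $88,800; Packaging $297,700; Shipping $225,300. Sum = $768,300.
Difference $768,200 − $768,300 = −$100 applied to largest allocation (Packaging): Packaging becomes $297,600.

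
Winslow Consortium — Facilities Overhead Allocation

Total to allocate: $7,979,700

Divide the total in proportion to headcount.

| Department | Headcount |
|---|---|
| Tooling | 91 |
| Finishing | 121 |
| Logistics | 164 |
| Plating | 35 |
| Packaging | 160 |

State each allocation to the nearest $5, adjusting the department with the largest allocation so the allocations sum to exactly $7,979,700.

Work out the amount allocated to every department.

Total headcount = 571.
Proportional shares: Tooling 91/571 × $7,979,700 = 1,271,721.02; Finishing 121/571 × $7,979,700 = 1,690,969.70; Logistics 164/571 × $7,979,700 = 2,291,892.82; Plating 35/571 × $7,979,700 = 489,123.47; Packaging 160/571 × $7,979,700 = 2,235,992.99.
After rounding ($5): Tooling $1,271,720; Finishing $1,690,970; Logistics $2,291,895; Plating $489,125; Packaging $2,235,995. Sum = $7,979,705.
Difference $7,979,700 − $7,979,705 = −$5 applied to largest allocation (Logistics): Logistics becomes $2,291,890.

Tooling: $1,271,720 | Finishing: $1,690,970 | Logistics: $2,291,890 | Plating: $489,125 | Packaging: $2,235,995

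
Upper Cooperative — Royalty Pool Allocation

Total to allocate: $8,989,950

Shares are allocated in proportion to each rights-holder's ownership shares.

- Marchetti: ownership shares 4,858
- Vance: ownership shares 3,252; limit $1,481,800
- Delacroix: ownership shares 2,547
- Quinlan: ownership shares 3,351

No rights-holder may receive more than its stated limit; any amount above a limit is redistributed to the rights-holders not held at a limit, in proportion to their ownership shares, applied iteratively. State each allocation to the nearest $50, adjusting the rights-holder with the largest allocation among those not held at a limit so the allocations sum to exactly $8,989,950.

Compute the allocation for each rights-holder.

Marchetti: $3,391,100 · Vance: $1,481,800 · Delacroix: $1,777,900 · Quinlan: $2,339,150

Ownership shares total: 14,008.
Unconstrained shares: Marchetti 3,117,731.09; Vance 2,087,044.36; Delacroix 1,634,594.71; Quinlan 2,150,579.84.
Capped: Vance ($1,481,800); balance $7,508,150 reallocated over remaining ownership shares 10,756.
Redistributed shares: Marchetti 3,391,092.66 → $3,391,100; Delacroix 1,777,915.40 → $1,777,900; Quinlan 2,339,141.93 → $2,339,150.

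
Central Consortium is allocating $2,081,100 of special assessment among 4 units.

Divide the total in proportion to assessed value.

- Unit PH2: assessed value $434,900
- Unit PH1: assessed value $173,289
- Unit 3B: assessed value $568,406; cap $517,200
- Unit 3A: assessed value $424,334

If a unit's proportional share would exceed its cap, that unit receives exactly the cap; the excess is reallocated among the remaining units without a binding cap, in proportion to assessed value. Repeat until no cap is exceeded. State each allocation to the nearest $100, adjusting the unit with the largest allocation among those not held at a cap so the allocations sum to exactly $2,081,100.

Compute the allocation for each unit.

Total assessed value = 1,600,929.
Unconstrained shares: Unit PH2 565,340.74; Unit PH1 225,264.04; Unit 3B 738,889.56; Unit 3A 551,605.65.
Capped: Unit 3B ($517,200); balance $1,563,900 reallocated over remaining assessed value 1,032,523.
Remaining shares: Unit PH2 658,716.67 → $658,700; Unit PH1 262,470.34 → $262,500; Unit 3A 642,712.99 → $642,700.

Unit PH2: $658,700; Unit PH1: $262,500; Unit 3B: $517,200; Unit 3A: $642,700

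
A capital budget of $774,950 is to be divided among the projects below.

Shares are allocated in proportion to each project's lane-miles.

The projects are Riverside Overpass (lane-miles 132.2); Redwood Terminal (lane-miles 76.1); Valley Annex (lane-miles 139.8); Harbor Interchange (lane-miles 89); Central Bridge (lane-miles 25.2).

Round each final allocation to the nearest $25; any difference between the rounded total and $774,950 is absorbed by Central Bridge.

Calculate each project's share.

Riverside Overpass: $221,600 | Redwood Terminal: $127,575 | Valley Annex: $234,350 | Harbor Interchange: $149,200 | Central Bridge: $42,225

Lane-miles total: 462.3.
Unrounded shares: Riverside Overpass 132.2/462.3 × $774,950 = 221,605.86; Redwood Terminal 76.1/462.3 × $774,950 = 127,565.86; Valley Annex 139.8/462.3 × $774,950 = 234,345.68; Harbor Interchange 89/462.3 × $774,950 = 149,190.03; Central Bridge 25.2/462.3 × $774,950 = 42,242.57.
Rounded to nearest $25: Riverside Overpass $221,600; Redwood Terminal $127,575; Valley Annex $234,350; Harbor Interchange $149,200; Central Bridge $42,250. Sum = $774,975.
Difference $774,950 − $774,975 = −$25 applied to Central Bridge: Central Bridge becomes $42,225.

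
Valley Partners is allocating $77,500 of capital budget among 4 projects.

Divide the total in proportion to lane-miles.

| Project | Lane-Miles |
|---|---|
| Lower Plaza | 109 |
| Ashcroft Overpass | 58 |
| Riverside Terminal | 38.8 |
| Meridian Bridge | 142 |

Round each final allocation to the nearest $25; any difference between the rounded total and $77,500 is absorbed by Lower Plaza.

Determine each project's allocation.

Combined lane-miles = 347.8.
Pro-rata amounts: Lower Plaza 109/347.8 × $77,500 = 24,288.38; Ashcroft Overpass 58/347.8 × $77,500 = 12,924.09; Riverside Terminal 38.8/347.8 × $77,500 = 8,645.77; Meridian Bridge 142/347.8 × $77,500 = 31,641.75.
After rounding ($25): Lower Plaza $24,300; Ashcroft Overpass $12,925; Riverside Terminal $8,650; Meridian Bridge $31,650. Sum = $77,525.
Difference $77,500 − $77,525 = −$25 applied to Lower Plaza: Lower Plaza becomes $24,275.

Lower Plaza: $24,275 | Ashcroft Overpass: $12,925 | Riverside Terminal: $8,650 | Meridian Bridge: $31,650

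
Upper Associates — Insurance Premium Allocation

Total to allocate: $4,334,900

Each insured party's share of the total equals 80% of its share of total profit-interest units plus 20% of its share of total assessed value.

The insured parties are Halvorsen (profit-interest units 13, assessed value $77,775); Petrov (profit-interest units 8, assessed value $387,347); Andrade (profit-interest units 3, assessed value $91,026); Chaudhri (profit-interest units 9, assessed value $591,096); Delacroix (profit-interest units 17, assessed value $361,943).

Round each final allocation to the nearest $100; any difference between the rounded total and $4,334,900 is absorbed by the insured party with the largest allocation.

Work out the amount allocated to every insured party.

Halvorsen: $946,300; Petrov: $777,400; Andrade: $260,400; Chaudhri: $963,800; Delacroix: $1,387,000

Profit-interest units total 50; assessed value total 1,509,187.
Combined weights (80% profit-interest units + 20% assessed value): Halvorsen 0.2183; Petrov 0.1793; Andrade 0.0601; Chaudhri 0.2223; Delacroix 0.3200.
Unrounded shares: Halvorsen 946,338.47; Petrov 777,385.75; Andrade 260,366.75; Chaudhri 963,791.48; Delacroix 1,387,017.56.
At nearest $100: Halvorsen $946,300; Petrov $777,400; Andrade $260,400; Chaudhri $963,800; Delacroix $1,387,000. Sum = $4,334,900.
No rounding difference to absorb.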